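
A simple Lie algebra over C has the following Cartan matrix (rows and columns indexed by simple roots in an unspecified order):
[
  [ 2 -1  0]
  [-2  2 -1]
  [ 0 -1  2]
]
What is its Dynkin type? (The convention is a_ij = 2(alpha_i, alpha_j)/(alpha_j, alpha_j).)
type B_3

The matrix has rank 3 with 2's on the diagonal. Reading the off-diagonal entries as Dynkin edges (a single edge where a_ij = a_ji = -1; a double or triple edge where a_ij * a_ji = 2 or 3), the diagram is a chain of 3 nodes with a double edge at one end; the terminal node there is the unique short simple root (B_3). One simple-root ordering that puts it in standard form is (alpha_3, alpha_2, alpha_1). So the algebra is type B_3, i.e. so(7).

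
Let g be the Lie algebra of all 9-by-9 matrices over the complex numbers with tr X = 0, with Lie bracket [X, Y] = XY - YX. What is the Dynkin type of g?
This is sl(9), which has dimension 9^2 - 1 = 80 and rank 9 - 1 = 8 (a Cartan subalgebra is the diagonal traceless matrices). In the classification of classical Lie algebras, the special linear algebra sl(n+1) has type A_n; here n = 8, so the Dynkin diagram is a chain of 8 nodes with single edges (A_8). Hence the type is A_8.

A_8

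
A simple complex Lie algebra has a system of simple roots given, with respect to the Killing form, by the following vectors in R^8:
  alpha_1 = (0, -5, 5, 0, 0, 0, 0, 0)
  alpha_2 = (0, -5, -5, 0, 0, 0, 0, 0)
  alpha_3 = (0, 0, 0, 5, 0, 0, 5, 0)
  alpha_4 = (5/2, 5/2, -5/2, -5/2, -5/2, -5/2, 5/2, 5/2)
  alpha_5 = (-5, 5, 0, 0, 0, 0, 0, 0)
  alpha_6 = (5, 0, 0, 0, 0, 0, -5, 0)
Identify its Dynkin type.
Compute the Cartan integers a_ij = 2(alpha_i, alpha_j)/(alpha_j, alpha_j); the resulting 6x6 Cartan matrix is
[[2, 0, 0, -1, -1, 0], [0, 2, 0, 0, -1, 0], [0, 0, 2, 0, 0, -1], [-1, 0, 0, 2, 0, 0], [-1, -1, 0, 0, 2, -1], [0, 0, -1, 0, -1, 2]].
All simple roots have the same length, so the diagram is simply laced. The associated Dynkin diagram is a chain of 5 nodes with one extra node attached to the third node from one end (E_6), so the type is E_6.

type E_6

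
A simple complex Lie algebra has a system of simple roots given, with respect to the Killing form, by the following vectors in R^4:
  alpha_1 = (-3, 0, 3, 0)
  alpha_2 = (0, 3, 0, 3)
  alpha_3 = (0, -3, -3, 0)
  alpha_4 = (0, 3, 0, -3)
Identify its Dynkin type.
Compute the Cartan integers a_ij = 2(alpha_i, alpha_j)/(alpha_j, alpha_j); the resulting 4x4 Cartan matrix is
[[2, 0, -1, 0], [0, 2, -1, 0], [-1, -1, 2, -1], [0, 0, -1, 2]].
All simple roots have the same length, so the diagram is simply laced. The associated Dynkin diagram is a chain of 2 nodes with a fork of two nodes at one end (D_4), so the type is D_4 (the algebra so(8)).

D_4 (so(8))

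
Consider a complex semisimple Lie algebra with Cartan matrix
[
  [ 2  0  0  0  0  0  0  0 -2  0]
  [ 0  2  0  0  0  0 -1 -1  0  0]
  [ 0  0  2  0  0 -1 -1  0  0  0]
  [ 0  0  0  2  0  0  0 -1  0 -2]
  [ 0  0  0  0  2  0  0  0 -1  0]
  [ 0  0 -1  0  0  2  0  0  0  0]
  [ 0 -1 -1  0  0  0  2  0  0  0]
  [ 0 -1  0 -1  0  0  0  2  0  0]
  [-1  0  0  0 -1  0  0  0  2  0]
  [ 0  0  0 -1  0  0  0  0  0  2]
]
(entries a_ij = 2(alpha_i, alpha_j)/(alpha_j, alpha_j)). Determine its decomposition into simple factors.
B7 + C3

The diagram associated to this matrix has two connected components: the simple roots {alpha_2, alpha_3, alpha_4, alpha_6, alpha_7, alpha_8, alpha_10} form a chain of 7 nodes with a double edge at one end; the terminal node there is the unique short simple root (B_7), and {alpha_1, alpha_5, alpha_9} form a chain of 3 nodes with a double edge at one end; the terminal node there is the unique long simple root (C_3). A semisimple Lie algebra decomposes uniquely as the direct sum of simple ideals, one per connected component of its Dynkin diagram, so g ≅ B_7 ⊕ C_3 (dimension 105 + 21 = 126).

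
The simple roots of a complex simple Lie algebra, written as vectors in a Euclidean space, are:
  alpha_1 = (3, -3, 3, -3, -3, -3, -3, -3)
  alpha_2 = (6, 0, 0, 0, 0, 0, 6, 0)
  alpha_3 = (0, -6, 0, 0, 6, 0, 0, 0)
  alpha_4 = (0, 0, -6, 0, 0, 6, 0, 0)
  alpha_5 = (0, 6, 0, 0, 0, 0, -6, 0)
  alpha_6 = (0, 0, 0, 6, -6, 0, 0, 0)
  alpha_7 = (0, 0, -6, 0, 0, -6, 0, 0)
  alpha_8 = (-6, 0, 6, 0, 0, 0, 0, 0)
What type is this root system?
Compute the Cartan integers a_ij = 2(alpha_i, alpha_j)/(alpha_j, alpha_j); the resulting 8x8 Cartan matrix is
[[2, 0, 0, -1, 0, 0, 0, 0], [0, 2, 0, 0, -1, 0, 0, -1], [0, 0, 2, 0, -1, -1, 0, 0], [-1, 0, 0, 2, 0, 0, 0, -1], [0, -1, -1, 0, 2, 0, 0, 0], [0, 0, -1, 0, 0, 2, 0, 0], [0, 0, 0, 0, 0, 0, 2, -1], [0, -1, 0, -1, 0, 0, -1, 2]].
All simple roots have the same length, so the diagram is simply laced. The associated Dynkin diagram is a chain of 7 nodes with one extra node attached to the third node from one end (E_8), so the type is E_8.

E_8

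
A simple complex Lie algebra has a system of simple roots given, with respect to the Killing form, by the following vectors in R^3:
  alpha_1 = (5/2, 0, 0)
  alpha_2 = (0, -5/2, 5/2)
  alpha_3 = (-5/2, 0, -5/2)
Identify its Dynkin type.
type B_3

Compute the Cartan integers a_ij = 2(alpha_i, alpha_j)/(alpha_j, alpha_j); the resulting 3x3 Cartan matrix is
[[2, 0, -1], [0, 2, -1], [-2, -1, 2]].
The roots have two lengths (squared-length ratio 2:1); the short ones are alpha_{1}. The associated Dynkin diagram is a chain of 3 nodes with a double edge at one end; the terminal node there is the unique short simple root (B_3), so the type is B_3 (the algebra so(7)).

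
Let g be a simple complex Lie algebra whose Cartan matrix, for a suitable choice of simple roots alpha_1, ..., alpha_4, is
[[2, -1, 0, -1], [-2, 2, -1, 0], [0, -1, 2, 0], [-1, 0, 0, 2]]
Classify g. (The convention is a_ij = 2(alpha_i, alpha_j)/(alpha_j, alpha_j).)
The matrix has rank 4 with 2's on the diagonal. Reading the off-diagonal entries as Dynkin edges (a single edge where a_ij = a_ji = -1; a double or triple edge where a_ij * a_ji = 2 or 3), the diagram is a chain of 4 nodes with a double edge between the middle two (F_4). One simple-root ordering that puts it in standard form is (alpha_3, alpha_2, alpha_1, alpha_4). So the algebra is type F_4.

type F_4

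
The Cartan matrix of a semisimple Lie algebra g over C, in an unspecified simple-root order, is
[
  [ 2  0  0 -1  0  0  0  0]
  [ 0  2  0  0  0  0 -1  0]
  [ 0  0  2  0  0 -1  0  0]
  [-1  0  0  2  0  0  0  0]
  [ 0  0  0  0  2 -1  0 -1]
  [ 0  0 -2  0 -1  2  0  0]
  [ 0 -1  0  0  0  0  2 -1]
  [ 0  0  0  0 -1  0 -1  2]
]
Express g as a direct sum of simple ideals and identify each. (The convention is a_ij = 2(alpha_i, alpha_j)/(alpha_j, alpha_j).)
A_2 ⊕ B_6

The diagram associated to this matrix has two connected components: the simple roots {alpha_1, alpha_4} form a chain of 2 nodes with single edges (A_2), and {alpha_2, alpha_3, alpha_5, alpha_6, alpha_7, alpha_8} form a chain of 6 nodes with a double edge at one end; the terminal node there is the unique short simple root (B_6). A semisimple Lie algebra decomposes uniquely as the direct sum of simple ideals, one per connected component of its Dynkin diagram, so g ≅ A_2 ⊕ B_6 (dimension 8 + 78 = 86).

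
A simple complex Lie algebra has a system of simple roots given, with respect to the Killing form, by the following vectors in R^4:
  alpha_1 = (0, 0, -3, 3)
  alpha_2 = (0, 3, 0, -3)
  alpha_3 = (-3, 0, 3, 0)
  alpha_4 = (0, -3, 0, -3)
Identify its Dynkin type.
Compute the Cartan integers a_ij = 2(alpha_i, alpha_j)/(alpha_j, alpha_j); the resulting 4x4 Cartan matrix is
[[2, -1, -1, -1], [-1, 2, 0, 0], [-1, 0, 2, 0], [-1, 0, 0, 2]].
All simple roots have the same length, so the diagram is simply laced. The associated Dynkin diagram is a chain of 2 nodes with a fork of two nodes at one end (D_4), so the type is D_4 (the algebra so(8)).

type D_4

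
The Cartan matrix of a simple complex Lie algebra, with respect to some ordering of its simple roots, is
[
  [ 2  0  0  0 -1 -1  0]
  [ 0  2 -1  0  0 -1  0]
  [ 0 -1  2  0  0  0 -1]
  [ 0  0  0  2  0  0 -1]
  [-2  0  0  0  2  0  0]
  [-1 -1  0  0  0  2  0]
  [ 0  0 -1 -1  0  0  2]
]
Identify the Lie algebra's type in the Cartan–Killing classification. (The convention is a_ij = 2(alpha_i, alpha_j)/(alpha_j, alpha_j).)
The matrix has rank 7 with 2's on the diagonal. Reading the off-diagonal entries as Dynkin edges (a single edge where a_ij = a_ji = -1; a double or triple edge where a_ij * a_ji = 2 or 3), the diagram is a chain of 7 nodes with a double edge at one end; the terminal node there is the unique long simple root (C_7). One simple-root ordering that puts it in standard form is (alpha_4, alpha_7, alpha_3, alpha_2, alpha_6, alpha_1, alpha_5). So the algebra is type C_7, i.e. sp(14).

type C_7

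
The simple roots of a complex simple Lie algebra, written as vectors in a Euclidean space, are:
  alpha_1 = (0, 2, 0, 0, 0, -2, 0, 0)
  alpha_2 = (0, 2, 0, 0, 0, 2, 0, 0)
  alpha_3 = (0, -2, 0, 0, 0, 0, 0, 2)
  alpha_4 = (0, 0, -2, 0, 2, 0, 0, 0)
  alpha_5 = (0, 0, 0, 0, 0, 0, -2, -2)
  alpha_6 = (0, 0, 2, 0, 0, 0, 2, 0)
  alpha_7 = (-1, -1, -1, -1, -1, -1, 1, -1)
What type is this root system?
Compute the Cartan integers a_ij = 2(alpha_i, alpha_j)/(alpha_j, alpha_j); the resulting 7x7 Cartan matrix is
[[2, 0, -1, 0, 0, 0, 0], [0, 2, -1, 0, 0, 0, -1], [-1, -1, 2, 0, -1, 0, 0], [0, 0, 0, 2, 0, -1, 0], [0, 0, -1, 0, 2, -1, 0], [0, 0, 0, -1, -1, 2, 0], [0, -1, 0, 0, 0, 0, 2]].
All simple roots have the same length, so the diagram is simply laced. The associated Dynkin diagram is a chain of 6 nodes with one extra node attached to the third node from one end (E_7), so the type is E_7.

E7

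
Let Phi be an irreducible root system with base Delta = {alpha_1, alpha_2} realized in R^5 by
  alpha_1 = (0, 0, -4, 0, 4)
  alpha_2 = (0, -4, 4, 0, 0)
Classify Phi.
A_2

Compute the Cartan integers a_ij = 2(alpha_i, alpha_j)/(alpha_j, alpha_j); the resulting 2x2 Cartan matrix is
[[2, -1], [-1, 2]].
All simple roots have the same length, so the diagram is simply laced. The associated Dynkin diagram is a chain of 2 nodes with single edges (A_2), so the type is A_2 (the algebra sl(3)).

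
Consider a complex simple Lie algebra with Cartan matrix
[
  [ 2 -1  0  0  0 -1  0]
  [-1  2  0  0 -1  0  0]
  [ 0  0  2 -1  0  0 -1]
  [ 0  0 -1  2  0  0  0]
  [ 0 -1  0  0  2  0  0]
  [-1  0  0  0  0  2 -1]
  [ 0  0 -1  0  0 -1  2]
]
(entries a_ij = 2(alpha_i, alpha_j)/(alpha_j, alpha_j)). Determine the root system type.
type A_7

The matrix has rank 7 with 2's on the diagonal. Reading the off-diagonal entries as Dynkin edges (a single edge where a_ij = a_ji = -1; a double or triple edge where a_ij * a_ji = 2 or 3), the diagram is a chain of 7 nodes with single edges (A_7). One simple-root ordering that puts it in standard form is (alpha_5, alpha_2, alpha_1, alpha_6, alpha_7, alpha_3, alpha_4). So the algebra is type A_7, i.e. sl(8).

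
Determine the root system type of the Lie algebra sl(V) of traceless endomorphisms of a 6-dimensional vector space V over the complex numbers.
type A_5

This is sl(6), which has dimension 6^2 - 1 = 35 and rank 6 - 1 = 5 (a Cartan subalgebra is the diagonal traceless matrices). In the classification of classical Lie algebras, the special linear algebra sl(n+1) has type A_n; here n = 5, so the Dynkin diagram is a chain of 5 nodes with single edges (A_5). Hence the type is A_5.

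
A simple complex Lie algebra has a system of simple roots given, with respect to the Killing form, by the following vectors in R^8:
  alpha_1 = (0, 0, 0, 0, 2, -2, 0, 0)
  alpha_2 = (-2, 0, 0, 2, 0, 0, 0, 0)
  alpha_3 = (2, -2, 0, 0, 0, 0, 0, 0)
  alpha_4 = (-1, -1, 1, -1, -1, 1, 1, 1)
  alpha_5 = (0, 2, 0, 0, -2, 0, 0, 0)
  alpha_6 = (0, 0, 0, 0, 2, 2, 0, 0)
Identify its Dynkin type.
E6

Compute the Cartan integers a_ij = 2(alpha_i, alpha_j)/(alpha_j, alpha_j); the resulting 6x6 Cartan matrix is
[[2, 0, 0, -1, -1, 0], [0, 2, -1, 0, 0, 0], [0, -1, 2, 0, -1, 0], [-1, 0, 0, 2, 0, 0], [-1, 0, -1, 0, 2, -1], [0, 0, 0, 0, -1, 2]].
All simple roots have the same length, so the diagram is simply laced. The associated Dynkin diagram is a chain of 5 nodes with one extra node attached to the third node from one end (E_6), so the type is E_6.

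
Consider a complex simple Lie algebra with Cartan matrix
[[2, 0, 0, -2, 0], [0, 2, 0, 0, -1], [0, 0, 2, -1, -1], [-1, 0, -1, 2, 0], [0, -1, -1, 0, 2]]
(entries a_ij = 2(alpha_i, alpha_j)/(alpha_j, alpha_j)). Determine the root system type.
type C_5

The matrix has rank 5 with 2's on the diagonal. Reading the off-diagonal entries as Dynkin edges (a single edge where a_ij = a_ji = -1; a double or triple edge where a_ij * a_ji = 2 or 3), the diagram is a chain of 5 nodes with a double edge at one end; the terminal node there is the unique long simple root (C_5). One simple-root ordering that puts it in standard form is (alpha_2, alpha_5, alpha_3, alpha_4, alpha_1). So the algebra is type C_5, i.e. sp(10).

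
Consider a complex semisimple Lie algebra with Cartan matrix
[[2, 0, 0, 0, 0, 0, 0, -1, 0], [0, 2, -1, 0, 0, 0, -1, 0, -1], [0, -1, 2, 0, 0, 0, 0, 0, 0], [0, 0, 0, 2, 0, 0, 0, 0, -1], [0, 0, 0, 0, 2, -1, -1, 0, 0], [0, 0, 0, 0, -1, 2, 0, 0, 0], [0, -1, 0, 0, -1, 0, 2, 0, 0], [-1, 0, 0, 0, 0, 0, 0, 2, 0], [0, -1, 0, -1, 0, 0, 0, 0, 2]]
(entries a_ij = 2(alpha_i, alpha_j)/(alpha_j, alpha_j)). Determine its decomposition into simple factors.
A2 + E7

The diagram associated to this matrix has two connected components: the simple roots {alpha_1, alpha_8} form a chain of 2 nodes with single edges (A_2), and {alpha_2, alpha_3, alpha_4, alpha_5, alpha_6, alpha_7, alpha_9} form a chain of 6 nodes with one extra node attached to the third node from one end (E_7). A semisimple Lie algebra decomposes uniquely as the direct sum of simple ideals, one per connected component of its Dynkin diagram, so g ≅ A_2 ⊕ E_7 (dimension 8 + 133 = 141).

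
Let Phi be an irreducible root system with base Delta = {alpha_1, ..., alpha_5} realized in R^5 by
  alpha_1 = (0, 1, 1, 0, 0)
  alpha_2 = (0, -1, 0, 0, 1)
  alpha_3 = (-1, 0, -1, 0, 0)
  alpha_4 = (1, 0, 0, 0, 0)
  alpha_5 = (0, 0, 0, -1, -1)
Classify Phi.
type B_5

Compute the Cartan integers a_ij = 2(alpha_i, alpha_j)/(alpha_j, alpha_j); the resulting 5x5 Cartan matrix is
[[2, -1, -1, 0, 0], [-1, 2, 0, 0, -1], [-1, 0, 2, -2, 0], [0, 0, -1, 2, 0], [0, -1, 0, 0, 2]].
The roots have two lengths (squared-length ratio 2:1); the short ones are alpha_{4}. The associated Dynkin diagram is a chain of 5 nodes with a double edge at one end; the terminal node there is the unique short simple root (B_5), so the type is B_5 (the algebra so(11)).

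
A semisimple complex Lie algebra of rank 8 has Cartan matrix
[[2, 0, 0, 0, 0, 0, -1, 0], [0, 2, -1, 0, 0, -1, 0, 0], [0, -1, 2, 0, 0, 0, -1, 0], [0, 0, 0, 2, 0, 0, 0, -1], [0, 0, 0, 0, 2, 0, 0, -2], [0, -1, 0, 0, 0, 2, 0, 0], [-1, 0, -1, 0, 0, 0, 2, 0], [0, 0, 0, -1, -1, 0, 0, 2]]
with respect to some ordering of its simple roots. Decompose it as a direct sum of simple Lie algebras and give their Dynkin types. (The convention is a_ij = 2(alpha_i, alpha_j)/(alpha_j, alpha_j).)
The diagram associated to this matrix has two connected components: the simple roots {alpha_1, alpha_2, alpha_3, alpha_6, alpha_7} form a chain of 5 nodes with single edges (A_5), and {alpha_4, alpha_5, alpha_8} form a chain of 3 nodes with a double edge at one end; the terminal node there is the unique long simple root (C_3). A semisimple Lie algebra decomposes uniquely as the direct sum of simple ideals, one per connected component of its Dynkin diagram, so g ≅ A_5 ⊕ C_3 (dimension 35 + 21 = 56).

A5 ⊕ C3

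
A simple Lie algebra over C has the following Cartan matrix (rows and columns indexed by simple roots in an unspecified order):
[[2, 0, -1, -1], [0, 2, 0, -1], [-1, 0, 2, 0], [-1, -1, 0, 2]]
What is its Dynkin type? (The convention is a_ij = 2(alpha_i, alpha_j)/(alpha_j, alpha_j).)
A4

The matrix has rank 4 with 2's on the diagonal. Reading the off-diagonal entries as Dynkin edges (a single edge where a_ij = a_ji = -1; a double or triple edge where a_ij * a_ji = 2 or 3), the diagram is a chain of 4 nodes with single edges (A_4). One simple-root ordering that puts it in standard form is (alpha_3, alpha_1, alpha_4, alpha_2). So the algebra is type A_4, i.e. sl(5).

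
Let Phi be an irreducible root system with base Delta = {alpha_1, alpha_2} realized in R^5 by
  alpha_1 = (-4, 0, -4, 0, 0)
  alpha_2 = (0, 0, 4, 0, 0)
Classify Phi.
B_2 (so(5))

Compute the Cartan integers a_ij = 2(alpha_i, alpha_j)/(alpha_j, alpha_j); the resulting 2x2 Cartan matrix is
[[2, -2], [-1, 2]].
The roots have two lengths (squared-length ratio 2:1); the short ones are alpha_{2}. The associated Dynkin diagram is a chain of 2 nodes with a double edge at one end; the terminal node there is the unique short simple root (B_2), so the type is B_2 (the algebra so(5)).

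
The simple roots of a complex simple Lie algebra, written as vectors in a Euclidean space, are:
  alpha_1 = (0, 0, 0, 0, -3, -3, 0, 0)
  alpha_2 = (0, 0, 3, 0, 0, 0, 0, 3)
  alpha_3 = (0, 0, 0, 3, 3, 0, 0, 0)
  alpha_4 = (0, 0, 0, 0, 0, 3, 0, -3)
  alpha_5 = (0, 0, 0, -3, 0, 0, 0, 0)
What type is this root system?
Compute the Cartan integers a_ij = 2(alpha_i, alpha_j)/(alpha_j, alpha_j); the resulting 5x5 Cartan matrix is
[[2, 0, -1, -1, 0], [0, 2, 0, -1, 0], [-1, 0, 2, 0, -2], [-1, -1, 0, 2, 0], [0, 0, -1, 0, 2]].
The roots have two lengths (squared-length ratio 2:1); the short ones are alpha_{5}. The associated Dynkin diagram is a chain of 5 nodes with a double edge at one end; the terminal node there is the unique short simple root (B_5), so the type is B_5 (the algebra so(11)).

B5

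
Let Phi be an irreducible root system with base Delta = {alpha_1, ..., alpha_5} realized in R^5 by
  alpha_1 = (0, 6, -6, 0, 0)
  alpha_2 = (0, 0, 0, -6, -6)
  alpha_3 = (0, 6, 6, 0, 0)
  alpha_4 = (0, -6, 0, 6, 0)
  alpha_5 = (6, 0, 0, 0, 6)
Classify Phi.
D_5 (so(10))

Compute the Cartan integers a_ij = 2(alpha_i, alpha_j)/(alpha_j, alpha_j); the resulting 5x5 Cartan matrix is
[[2, 0, 0, -1, 0], [0, 2, 0, -1, -1], [0, 0, 2, -1, 0], [-1, -1, -1, 2, 0], [0, -1, 0, 0, 2]].
All simple roots have the same length, so the diagram is simply laced. The associated Dynkin diagram is a chain of 3 nodes with a fork of two nodes at one end (D_5), so the type is D_5 (the algebra so(10)).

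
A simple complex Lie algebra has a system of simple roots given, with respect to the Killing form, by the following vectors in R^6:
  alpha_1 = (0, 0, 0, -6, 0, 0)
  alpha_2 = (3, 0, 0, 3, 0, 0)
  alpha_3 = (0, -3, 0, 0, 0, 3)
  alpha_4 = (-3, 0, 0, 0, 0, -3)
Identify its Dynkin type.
Compute the Cartan integers a_ij = 2(alpha_i, alpha_j)/(alpha_j, alpha_j); the resulting 4x4 Cartan matrix is
[[2, -2, 0, 0], [-1, 2, 0, -1], [0, 0, 2, -1], [0, -1, -1, 2]].
The roots have two lengths (squared-length ratio 2:1); the short ones are alpha_{2,3,4}. The associated Dynkin diagram is a chain of 4 nodes with a double edge at one end; the terminal node there is the unique long simple root (C_4), so the type is C_4 (the algebra sp(8)).

C_4 (sp(8))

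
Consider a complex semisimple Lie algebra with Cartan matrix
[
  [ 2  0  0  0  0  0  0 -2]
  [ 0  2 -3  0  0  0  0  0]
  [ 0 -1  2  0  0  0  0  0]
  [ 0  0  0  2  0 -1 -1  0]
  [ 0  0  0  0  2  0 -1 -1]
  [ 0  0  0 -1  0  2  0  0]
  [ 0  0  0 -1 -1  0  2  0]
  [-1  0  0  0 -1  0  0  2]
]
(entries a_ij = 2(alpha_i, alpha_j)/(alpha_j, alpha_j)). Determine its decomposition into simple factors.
The diagram associated to this matrix has two connected components: the simple roots {alpha_1, alpha_4, alpha_5, alpha_6, alpha_7, alpha_8} form a chain of 6 nodes with a double edge at one end; the terminal node there is the unique long simple root (C_6), and {alpha_2, alpha_3} form two nodes joined by a triple edge (G_2). A semisimple Lie algebra decomposes uniquely as the direct sum of simple ideals, one per connected component of its Dynkin diagram, so g ≅ C_6 ⊕ G_2 (dimension 78 + 14 = 92).

type C_6 ⊕ type G_2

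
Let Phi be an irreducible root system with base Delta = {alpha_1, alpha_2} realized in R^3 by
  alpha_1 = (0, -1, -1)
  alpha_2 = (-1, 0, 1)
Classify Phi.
Compute the Cartan integers a_ij = 2(alpha_i, alpha_j)/(alpha_j, alpha_j); the resulting 2x2 Cartan matrix is
[[2, -1], [-1, 2]].
All simple roots have the same length, so the diagram is simply laced. The associated Dynkin diagram is a chain of 2 nodes with single edges (A_2), so the type is A_2 (the algebra sl(3)).

A_2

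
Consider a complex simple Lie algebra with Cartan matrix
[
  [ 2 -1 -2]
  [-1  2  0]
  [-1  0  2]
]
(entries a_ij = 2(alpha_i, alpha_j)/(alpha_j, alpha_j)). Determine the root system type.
B_3

The matrix has rank 3 with 2's on the diagonal. Reading the off-diagonal entries as Dynkin edges (a single edge where a_ij = a_ji = -1; a double or triple edge where a_ij * a_ji = 2 or 3), the diagram is a chain of 3 nodes with a double edge at one end; the terminal node there is the unique short simple root (B_3). One simple-root ordering that puts it in standard form is (alpha_2, alpha_1, alpha_3). So the algebra is type B_3, i.e. so(7).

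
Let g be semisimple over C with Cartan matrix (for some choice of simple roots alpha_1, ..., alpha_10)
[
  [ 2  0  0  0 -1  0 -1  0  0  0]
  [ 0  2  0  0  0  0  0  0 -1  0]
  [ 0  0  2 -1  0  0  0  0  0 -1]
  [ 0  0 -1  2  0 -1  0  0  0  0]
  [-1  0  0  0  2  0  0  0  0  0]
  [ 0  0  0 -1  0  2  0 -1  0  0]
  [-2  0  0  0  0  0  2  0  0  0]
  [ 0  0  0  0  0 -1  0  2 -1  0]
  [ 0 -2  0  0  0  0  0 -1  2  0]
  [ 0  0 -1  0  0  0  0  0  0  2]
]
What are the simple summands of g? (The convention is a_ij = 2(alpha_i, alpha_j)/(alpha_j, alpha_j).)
B_7 (so(15)) + C_3 (sp(6))

The diagram associated to this matrix has two connected components: the simple roots {alpha_2, alpha_3, alpha_4, alpha_6, alpha_8, alpha_9, alpha_10} form a chain of 7 nodes with a double edge at one end; the terminal node there is the unique short simple root (B_7), and {alpha_1, alpha_5, alpha_7} form a chain of 3 nodes with a double edge at one end; the terminal node there is the unique long simple root (C_3). A semisimple Lie algebra decomposes uniquely as the direct sum of simple ideals, one per connected component of its Dynkin diagram, so g ≅ B_7 ⊕ C_3 (dimension 105 + 21 = 126).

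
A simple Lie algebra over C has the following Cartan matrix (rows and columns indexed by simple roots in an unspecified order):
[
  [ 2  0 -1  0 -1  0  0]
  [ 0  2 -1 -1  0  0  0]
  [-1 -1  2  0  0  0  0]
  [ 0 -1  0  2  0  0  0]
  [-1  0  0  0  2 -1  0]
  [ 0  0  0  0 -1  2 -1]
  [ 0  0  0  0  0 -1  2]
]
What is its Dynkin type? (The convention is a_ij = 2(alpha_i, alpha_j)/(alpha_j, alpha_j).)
type A_7

The matrix has rank 7 with 2's on the diagonal. Reading the off-diagonal entries as Dynkin edges (a single edge where a_ij = a_ji = -1; a double or triple edge where a_ij * a_ji = 2 or 3), the diagram is a chain of 7 nodes with single edges (A_7). One simple-root ordering that puts it in standard form is (alpha_7, alpha_6, alpha_5, alpha_1, alpha_3, alpha_2, alpha_4). So the algebra is type A_7, i.e. sl(8).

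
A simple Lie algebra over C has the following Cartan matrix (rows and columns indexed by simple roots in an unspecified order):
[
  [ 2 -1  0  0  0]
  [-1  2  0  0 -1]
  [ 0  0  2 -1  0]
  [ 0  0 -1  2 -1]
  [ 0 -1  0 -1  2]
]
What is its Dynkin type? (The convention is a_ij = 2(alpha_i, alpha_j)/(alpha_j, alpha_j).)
A5

The matrix has rank 5 with 2's on the diagonal. Reading the off-diagonal entries as Dynkin edges (a single edge where a_ij = a_ji = -1; a double or triple edge where a_ij * a_ji = 2 or 3), the diagram is a chain of 5 nodes with single edges (A_5). One simple-root ordering that puts it in standard form is (alpha_1, alpha_2, alpha_5, alpha_4, alpha_3). So the algebra is type A_5, i.e. sl(6).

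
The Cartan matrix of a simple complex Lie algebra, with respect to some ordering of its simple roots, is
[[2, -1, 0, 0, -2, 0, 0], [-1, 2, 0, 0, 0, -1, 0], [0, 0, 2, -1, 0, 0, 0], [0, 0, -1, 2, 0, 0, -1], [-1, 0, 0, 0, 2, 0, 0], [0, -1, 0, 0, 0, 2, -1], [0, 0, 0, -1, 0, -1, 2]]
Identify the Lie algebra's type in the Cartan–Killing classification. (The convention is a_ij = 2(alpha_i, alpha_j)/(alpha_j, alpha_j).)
B_7 (so(15))

The matrix has rank 7 with 2's on the diagonal. Reading the off-diagonal entries as Dynkin edges (a single edge where a_ij = a_ji = -1; a double or triple edge where a_ij * a_ji = 2 or 3), the diagram is a chain of 7 nodes with a double edge at one end; the terminal node there is the unique short simple root (B_7). One simple-root ordering that puts it in standard form is (alpha_3, alpha_4, alpha_7, alpha_6, alpha_2, alpha_1, alpha_5). So the algebra is type B_7, i.e. so(15).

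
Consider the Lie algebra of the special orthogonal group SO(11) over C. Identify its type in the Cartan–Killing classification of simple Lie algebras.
type B_5

This is so(11) with 11 odd, which has dimension 11(11-1)/2 = 55 and rank (11-1)/2 = 5. In the classification of classical Lie algebras, the orthogonal algebra so(2n+1) in an odd number of variables has type B_n; here n = 5, so the Dynkin diagram is a chain of 5 nodes with a double edge at one end; the terminal node there is the unique short simple root (B_5). Hence the type is B_5.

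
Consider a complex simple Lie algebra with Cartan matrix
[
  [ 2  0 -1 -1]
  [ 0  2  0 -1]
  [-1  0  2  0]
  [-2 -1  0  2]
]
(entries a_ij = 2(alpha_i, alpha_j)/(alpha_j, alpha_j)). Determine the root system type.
The matrix has rank 4 with 2's on the diagonal. Reading the off-diagonal entries as Dynkin edges (a single edge where a_ij = a_ji = -1; a double or triple edge where a_ij * a_ji = 2 or 3), the diagram is a chain of 4 nodes with a double edge between the middle two (F_4). One simple-root ordering that puts it in standard form is (alpha_2, alpha_4, alpha_1, alpha_3). So the algebra is type F_4.

F_4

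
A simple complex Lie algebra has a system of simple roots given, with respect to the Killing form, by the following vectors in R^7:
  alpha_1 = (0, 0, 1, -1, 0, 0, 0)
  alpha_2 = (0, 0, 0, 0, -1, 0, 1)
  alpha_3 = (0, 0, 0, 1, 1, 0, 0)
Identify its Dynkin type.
type A_3

Compute the Cartan integers a_ij = 2(alpha_i, alpha_j)/(alpha_j, alpha_j); the resulting 3x3 Cartan matrix is
[[2, 0, -1], [0, 2, -1], [-1, -1, 2]].
All simple roots have the same length, so the diagram is simply laced. The associated Dynkin diagram is a chain of 3 nodes with single edges (A_3), so the type is A_3 (the algebra sl(4)).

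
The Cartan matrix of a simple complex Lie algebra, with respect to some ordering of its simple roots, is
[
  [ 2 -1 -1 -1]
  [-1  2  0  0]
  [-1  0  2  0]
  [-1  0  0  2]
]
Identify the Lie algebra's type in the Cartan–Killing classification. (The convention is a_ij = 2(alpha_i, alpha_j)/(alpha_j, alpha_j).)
D_4 (so(8))

The matrix has rank 4 with 2's on the diagonal. Reading the off-diagonal entries as Dynkin edges (a single edge where a_ij = a_ji = -1; a double or triple edge where a_ij * a_ji = 2 or 3), the diagram is a chain of 2 nodes with a fork of two nodes at one end (D_4). One simple-root ordering that puts it in standard form is (alpha_2, alpha_1, alpha_3, alpha_4). So the algebra is type D_4, i.e. so(8).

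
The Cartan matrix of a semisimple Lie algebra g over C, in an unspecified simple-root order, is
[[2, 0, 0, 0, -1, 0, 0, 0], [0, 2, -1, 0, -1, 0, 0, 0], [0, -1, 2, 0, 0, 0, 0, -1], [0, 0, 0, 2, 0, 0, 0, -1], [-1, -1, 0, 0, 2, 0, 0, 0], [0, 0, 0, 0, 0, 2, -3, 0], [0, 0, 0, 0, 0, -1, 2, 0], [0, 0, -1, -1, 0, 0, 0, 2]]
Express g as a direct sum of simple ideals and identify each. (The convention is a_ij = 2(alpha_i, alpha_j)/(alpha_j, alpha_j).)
A6 ⊕ G2

The diagram associated to this matrix has two connected components: the simple roots {alpha_1, alpha_2, alpha_3, alpha_4, alpha_5, alpha_8} form a chain of 6 nodes with single edges (A_6), and {alpha_6, alpha_7} form two nodes joined by a triple edge (G_2). A semisimple Lie algebra decomposes uniquely as the direct sum of simple ideals, one per connected component of its Dynkin diagram, so g ≅ A_6 ⊕ G_2 (dimension 48 + 14 = 62).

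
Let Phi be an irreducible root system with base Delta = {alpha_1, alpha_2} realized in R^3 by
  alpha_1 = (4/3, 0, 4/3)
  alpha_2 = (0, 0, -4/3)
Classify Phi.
B_2

Compute the Cartan integers a_ij = 2(alpha_i, alpha_j)/(alpha_j, alpha_j); the resulting 2x2 Cartan matrix is
[[2, -2], [-1, 2]].
The roots have two lengths (squared-length ratio 2:1); the short ones are alpha_{2}. The associated Dynkin diagram is a chain of 2 nodes with a double edge at one end; the terminal node there is the unique short simple root (B_2), so the type is B_2 (the algebra so(5)).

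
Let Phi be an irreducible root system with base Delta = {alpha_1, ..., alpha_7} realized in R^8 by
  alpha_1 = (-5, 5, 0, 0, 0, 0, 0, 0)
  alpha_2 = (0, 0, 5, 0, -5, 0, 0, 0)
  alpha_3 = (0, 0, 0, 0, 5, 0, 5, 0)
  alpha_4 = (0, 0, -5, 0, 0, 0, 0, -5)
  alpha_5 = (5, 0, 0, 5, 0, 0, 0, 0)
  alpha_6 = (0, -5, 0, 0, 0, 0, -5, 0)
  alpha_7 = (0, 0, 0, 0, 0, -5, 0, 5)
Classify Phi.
Compute the Cartan integers a_ij = 2(alpha_i, alpha_j)/(alpha_j, alpha_j); the resulting 7x7 Cartan matrix is
[[2, 0, 0, 0, -1, -1, 0], [0, 2, -1, -1, 0, 0, 0], [0, -1, 2, 0, 0, -1, 0], [0, -1, 0, 2, 0, 0, -1], [-1, 0, 0, 0, 2, 0, 0], [-1, 0, -1, 0, 0, 2, 0], [0, 0, 0, -1, 0, 0, 2]].
All simple roots have the same length, so the diagram is simply laced. The associated Dynkin diagram is a chain of 7 nodes with single edges (A_7), so the type is A_7 (the algebra sl(8)).

A7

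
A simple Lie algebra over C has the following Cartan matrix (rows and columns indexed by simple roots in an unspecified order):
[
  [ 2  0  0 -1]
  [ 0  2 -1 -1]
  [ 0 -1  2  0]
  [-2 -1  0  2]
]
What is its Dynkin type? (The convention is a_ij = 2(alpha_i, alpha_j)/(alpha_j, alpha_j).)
type B_4

The matrix has rank 4 with 2's on the diagonal. Reading the off-diagonal entries as Dynkin edges (a single edge where a_ij = a_ji = -1; a double or triple edge where a_ij * a_ji = 2 or 3), the diagram is a chain of 4 nodes with a double edge at one end; the terminal node there is the unique short simple root (B_4). One simple-root ordering that puts it in standard form is (alpha_3, alpha_2, alpha_4, alpha_1). So the algebra is type B_4, i.e. so(9).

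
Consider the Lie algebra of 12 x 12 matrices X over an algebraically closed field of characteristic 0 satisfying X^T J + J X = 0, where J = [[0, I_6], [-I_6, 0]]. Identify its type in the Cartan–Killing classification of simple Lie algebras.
C_6 (sp(12))

This is sp(12), which has dimension 12(12+1)/2 = 78 and rank 12/2 = 6. In the classification of classical Lie algebras, the symplectic algebra sp(2n) has type C_n; here n = 6, so the Dynkin diagram is a chain of 6 nodes with a double edge at one end; the terminal node there is the unique long simple root (C_6). Hence the type is C_6.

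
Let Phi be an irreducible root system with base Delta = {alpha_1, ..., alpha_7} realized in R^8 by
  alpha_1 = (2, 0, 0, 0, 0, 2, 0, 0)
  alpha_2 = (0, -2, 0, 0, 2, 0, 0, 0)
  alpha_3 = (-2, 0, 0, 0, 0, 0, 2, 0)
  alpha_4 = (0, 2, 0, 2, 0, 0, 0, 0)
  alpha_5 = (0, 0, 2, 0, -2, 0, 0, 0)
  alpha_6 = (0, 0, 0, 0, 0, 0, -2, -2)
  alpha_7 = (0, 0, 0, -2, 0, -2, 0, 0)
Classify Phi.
Compute the Cartan integers a_ij = 2(alpha_i, alpha_j)/(alpha_j, alpha_j); the resulting 7x7 Cartan matrix is
[[2, 0, -1, 0, 0, 0, -1], [0, 2, 0, -1, -1, 0, 0], [-1, 0, 2, 0, 0, -1, 0], [0, -1, 0, 2, 0, 0, -1], [0, -1, 0, 0, 2, 0, 0], [0, 0, -1, 0, 0, 2, 0], [-1, 0, 0, -1, 0, 0, 2]].
All simple roots have the same length, so the diagram is simply laced. The associated Dynkin diagram is a chain of 7 nodes with single edges (A_7), so the type is A_7 (the algebra sl(8)).

A7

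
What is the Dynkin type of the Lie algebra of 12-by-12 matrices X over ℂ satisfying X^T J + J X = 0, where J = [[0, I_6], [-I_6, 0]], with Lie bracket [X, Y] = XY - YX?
This is sp(12), which has dimension 12(12+1)/2 = 78 and rank 12/2 = 6. In the classification of classical Lie algebras, the symplectic algebra sp(2n) has type C_n; here n = 6, so the Dynkin diagram is a chain of 6 nodes with a double edge at one end; the terminal node there is the unique long simple root (C_6). Hence the type is C_6.

C_6 (sp(12))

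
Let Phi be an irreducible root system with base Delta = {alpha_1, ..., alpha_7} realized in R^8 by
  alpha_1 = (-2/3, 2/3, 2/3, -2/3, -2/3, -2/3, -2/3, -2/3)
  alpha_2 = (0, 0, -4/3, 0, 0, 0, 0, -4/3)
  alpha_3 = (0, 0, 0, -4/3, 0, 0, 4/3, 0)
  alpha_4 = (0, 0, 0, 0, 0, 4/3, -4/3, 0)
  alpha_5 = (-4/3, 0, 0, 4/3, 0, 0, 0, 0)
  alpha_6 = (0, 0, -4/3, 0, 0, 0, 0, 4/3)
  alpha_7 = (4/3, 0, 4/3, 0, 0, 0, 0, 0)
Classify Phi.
E_7

Compute the Cartan integers a_ij = 2(alpha_i, alpha_j)/(alpha_j, alpha_j); the resulting 7x7 Cartan matrix is
[[2, 0, 0, 0, 0, -1, 0], [0, 2, 0, 0, 0, 0, -1], [0, 0, 2, -1, -1, 0, 0], [0, 0, -1, 2, 0, 0, 0], [0, 0, -1, 0, 2, 0, -1], [-1, 0, 0, 0, 0, 2, -1], [0, -1, 0, 0, -1, -1, 2]].
All simple roots have the same length, so the diagram is simply laced. The associated Dynkin diagram is a chain of 6 nodes with one extra node attached to the third node from one end (E_7), so the type is E_7.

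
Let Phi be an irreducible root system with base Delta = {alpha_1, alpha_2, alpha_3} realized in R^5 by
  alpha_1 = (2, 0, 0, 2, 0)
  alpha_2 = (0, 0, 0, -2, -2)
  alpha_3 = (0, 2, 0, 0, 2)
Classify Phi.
A_3

Compute the Cartan integers a_ij = 2(alpha_i, alpha_j)/(alpha_j, alpha_j); the resulting 3x3 Cartan matrix is
[[2, -1, 0], [-1, 2, -1], [0, -1, 2]].
All simple roots have the same length, so the diagram is simply laced. The associated Dynkin diagram is a chain of 3 nodes with single edges (A_3), so the type is A_3 (the algebra sl(4)).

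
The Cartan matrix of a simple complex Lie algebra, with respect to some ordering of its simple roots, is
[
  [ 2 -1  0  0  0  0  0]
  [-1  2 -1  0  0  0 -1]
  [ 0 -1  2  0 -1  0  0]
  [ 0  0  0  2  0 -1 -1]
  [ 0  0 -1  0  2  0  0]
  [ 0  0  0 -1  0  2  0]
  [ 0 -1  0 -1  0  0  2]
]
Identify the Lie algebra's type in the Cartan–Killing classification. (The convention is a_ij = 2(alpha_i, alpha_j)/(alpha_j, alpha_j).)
E7

The matrix has rank 7 with 2's on the diagonal. Reading the off-diagonal entries as Dynkin edges (a single edge where a_ij = a_ji = -1; a double or triple edge where a_ij * a_ji = 2 or 3), the diagram is a chain of 6 nodes with one extra node attached to the third node from one end (E_7). One simple-root ordering that puts it in standard form is (alpha_5, alpha_1, alpha_3, alpha_2, alpha_7, alpha_4, alpha_6). So the algebra is type E_7.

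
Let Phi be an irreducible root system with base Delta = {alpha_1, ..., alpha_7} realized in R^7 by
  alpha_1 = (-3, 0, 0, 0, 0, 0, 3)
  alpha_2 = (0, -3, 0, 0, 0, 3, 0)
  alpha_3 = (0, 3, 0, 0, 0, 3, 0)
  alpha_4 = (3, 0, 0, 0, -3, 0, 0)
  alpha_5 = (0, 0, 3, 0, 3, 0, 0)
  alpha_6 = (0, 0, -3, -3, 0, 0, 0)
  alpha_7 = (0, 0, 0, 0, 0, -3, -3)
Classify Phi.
Compute the Cartan integers a_ij = 2(alpha_i, alpha_j)/(alpha_j, alpha_j); the resulting 7x7 Cartan matrix is
[[2, 0, 0, -1, 0, 0, -1], [0, 2, 0, 0, 0, 0, -1], [0, 0, 2, 0, 0, 0, -1], [-1, 0, 0, 2, -1, 0, 0], [0, 0, 0, -1, 2, -1, 0], [0, 0, 0, 0, -1, 2, 0], [-1, -1, -1, 0, 0, 0, 2]].
All simple roots have the same length, so the diagram is simply laced. The associated Dynkin diagram is a chain of 5 nodes with a fork of two nodes at one end (D_7), so the type is D_7 (the algebra so(14)).

D_7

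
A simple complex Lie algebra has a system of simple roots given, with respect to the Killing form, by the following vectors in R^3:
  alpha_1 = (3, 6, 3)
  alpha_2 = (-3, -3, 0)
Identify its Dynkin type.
Compute the Cartan integers a_ij = 2(alpha_i, alpha_j)/(alpha_j, alpha_j); the resulting 2x2 Cartan matrix is
[[2, -3], [-1, 2]].
The roots have two lengths (squared-length ratio 3:1); the short ones are alpha_{2}. The associated Dynkin diagram is two nodes joined by a triple edge (G_2), so the type is G_2.

G2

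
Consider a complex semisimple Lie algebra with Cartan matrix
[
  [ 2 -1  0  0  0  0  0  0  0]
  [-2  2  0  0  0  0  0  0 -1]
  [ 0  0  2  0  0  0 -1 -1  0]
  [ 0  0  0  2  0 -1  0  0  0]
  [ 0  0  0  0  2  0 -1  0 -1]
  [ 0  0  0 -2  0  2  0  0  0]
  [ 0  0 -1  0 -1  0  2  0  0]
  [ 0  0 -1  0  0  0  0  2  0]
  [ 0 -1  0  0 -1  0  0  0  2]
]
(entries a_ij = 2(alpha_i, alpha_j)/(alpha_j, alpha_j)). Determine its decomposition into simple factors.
The diagram associated to this matrix has two connected components: the simple roots {alpha_4, alpha_6} form a chain of 2 nodes with a double edge at one end; the terminal node there is the unique short simple root (B_2), and {alpha_1, alpha_2, alpha_3, alpha_5, alpha_7, alpha_8, alpha_9} form a chain of 7 nodes with a double edge at one end; the terminal node there is the unique short simple root (B_7). A semisimple Lie algebra decomposes uniquely as the direct sum of simple ideals, one per connected component of its Dynkin diagram, so g ≅ B_2 ⊕ B_7 (dimension 10 + 105 = 115).

B_2 ⊕ B_7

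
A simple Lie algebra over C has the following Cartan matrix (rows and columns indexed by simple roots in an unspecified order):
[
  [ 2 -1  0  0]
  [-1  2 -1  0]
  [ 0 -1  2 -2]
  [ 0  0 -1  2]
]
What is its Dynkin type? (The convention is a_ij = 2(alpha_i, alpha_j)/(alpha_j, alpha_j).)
The matrix has rank 4 with 2's on the diagonal. Reading the off-diagonal entries as Dynkin edges (a single edge where a_ij = a_ji = -1; a double or triple edge where a_ij * a_ji = 2 or 3), the diagram is a chain of 4 nodes with a double edge at one end; the terminal node there is the unique short simple root (B_4). One simple-root ordering that puts it in standard form is (alpha_1, alpha_2, alpha_3, alpha_4). So the algebra is type B_4, i.e. so(9).

B_4 (so(9))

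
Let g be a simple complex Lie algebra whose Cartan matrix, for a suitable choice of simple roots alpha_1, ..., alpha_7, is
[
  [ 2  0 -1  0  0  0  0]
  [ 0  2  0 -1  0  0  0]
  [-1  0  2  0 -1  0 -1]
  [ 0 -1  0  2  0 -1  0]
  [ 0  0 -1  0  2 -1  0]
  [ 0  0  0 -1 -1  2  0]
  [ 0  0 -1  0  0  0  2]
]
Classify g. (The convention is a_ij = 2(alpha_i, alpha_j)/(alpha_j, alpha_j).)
D7

The matrix has rank 7 with 2's on the diagonal. Reading the off-diagonal entries as Dynkin edges (a single edge where a_ij = a_ji = -1; a double or triple edge where a_ij * a_ji = 2 or 3), the diagram is a chain of 5 nodes with a fork of two nodes at one end (D_7). One simple-root ordering that puts it in standard form is (alpha_2, alpha_4, alpha_6, alpha_5, alpha_3, alpha_1, alpha_7). So the algebra is type D_7, i.e. so(14).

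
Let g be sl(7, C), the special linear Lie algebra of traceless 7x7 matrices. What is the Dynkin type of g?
This is sl(7), which has dimension 7^2 - 1 = 48 and rank 7 - 1 = 6 (a Cartan subalgebra is the diagonal traceless matrices). In the classification of classical Lie algebras, the special linear algebra sl(n+1) has type A_n; here n = 6, so the Dynkin diagram is a chain of 6 nodes with single edges (A_6). Hence the type is A_6.

A6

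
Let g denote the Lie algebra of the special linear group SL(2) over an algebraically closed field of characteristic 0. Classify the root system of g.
This is sl(2), which has dimension 2^2 - 1 = 3 and rank 2 - 1 = 1 (a Cartan subalgebra is the diagonal traceless matrices). In the classification of classical Lie algebras, the special linear algebra sl(n+1) has type A_n; here n = 1, so the Dynkin diagram is a chain of 1 nodes with single edges (A_1). Hence the type is A_1.

A1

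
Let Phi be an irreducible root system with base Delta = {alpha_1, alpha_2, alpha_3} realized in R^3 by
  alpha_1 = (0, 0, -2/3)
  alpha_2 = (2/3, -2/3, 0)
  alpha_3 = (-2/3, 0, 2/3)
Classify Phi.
Compute the Cartan integers a_ij = 2(alpha_i, alpha_j)/(alpha_j, alpha_j); the resulting 3x3 Cartan matrix is
[[2, 0, -1], [0, 2, -1], [-2, -1, 2]].
The roots have two lengths (squared-length ratio 2:1); the short ones are alpha_{1}. The associated Dynkin diagram is a chain of 3 nodes with a double edge at one end; the terminal node there is the unique short simple root (B_3), so the type is B_3 (the algebra so(7)).

type B_3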